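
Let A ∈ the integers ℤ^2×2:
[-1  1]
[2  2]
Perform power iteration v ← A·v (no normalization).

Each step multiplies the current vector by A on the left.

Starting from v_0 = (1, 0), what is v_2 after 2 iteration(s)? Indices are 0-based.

v_2 = (3, 2)

v_0 = (1, 0).
v_1 = A·v_0 = (-1, 2).
v_2 = A·v_1 = (3, 2).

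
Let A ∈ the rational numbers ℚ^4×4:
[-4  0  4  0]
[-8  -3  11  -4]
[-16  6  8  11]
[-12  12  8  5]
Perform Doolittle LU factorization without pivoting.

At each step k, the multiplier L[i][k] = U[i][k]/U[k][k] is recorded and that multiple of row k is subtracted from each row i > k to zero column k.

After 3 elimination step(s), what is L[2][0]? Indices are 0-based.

L[2][0] = 4

[col 0] pivot -4
  R1 -= 2*R0 → (0, -3, 3, -4)  (L[1][0] := 2)
  R2 -= 4*R0 → (0, 6, -8, 11)  (L[2][0] := 4)
  R3 -= 3*R0 → (0, 12, -4, 5)  (L[3][0] := 3)
[col 1] pivot -3
  R2 -= -2*R1 → (0, 0, -2, 3)  (L[2][1] := -2)
  R3 -= -4*R1 → (0, 0, 8, -11)  (L[3][1] := -4)
[col 2] pivot -2
  R3 -= -4*R2 → (0, 0, 0, 1)  (L[3][2] := -4)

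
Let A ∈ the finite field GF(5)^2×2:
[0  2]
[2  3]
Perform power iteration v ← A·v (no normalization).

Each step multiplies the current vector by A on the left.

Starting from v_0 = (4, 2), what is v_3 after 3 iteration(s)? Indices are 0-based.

v_3 = (0, 1)

v_0 = (4, 2).
v_1 = A·v_0 = (4, 4).
v_2 = A·v_1 = (3, 0).
v_3 = A·v_2 = (0, 1).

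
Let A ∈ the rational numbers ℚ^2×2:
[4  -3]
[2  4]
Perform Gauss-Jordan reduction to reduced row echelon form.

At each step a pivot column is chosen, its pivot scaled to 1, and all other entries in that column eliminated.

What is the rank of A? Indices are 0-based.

step 1: normalize row 0 (÷4) = (1, -3/4)
  row 1: subtract 2×row0 = (0, 11/2)
step 2: normalize row 1 (÷11/2) = (0, 1)
  row 0: subtract -3/4×row1 = (1, 0)

rank = 2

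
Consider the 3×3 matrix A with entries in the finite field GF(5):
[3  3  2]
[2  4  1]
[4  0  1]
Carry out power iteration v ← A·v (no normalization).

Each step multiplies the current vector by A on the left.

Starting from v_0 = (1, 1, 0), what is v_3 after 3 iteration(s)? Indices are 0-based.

v_0 = (1, 1, 0).
v_1 = A·v_0 = (1, 1, 4).
v_2 = A·v_1 = (4, 0, 3).
v_3 = A·v_2 = (3, 1, 4).

v_3 = (3, 1, 4)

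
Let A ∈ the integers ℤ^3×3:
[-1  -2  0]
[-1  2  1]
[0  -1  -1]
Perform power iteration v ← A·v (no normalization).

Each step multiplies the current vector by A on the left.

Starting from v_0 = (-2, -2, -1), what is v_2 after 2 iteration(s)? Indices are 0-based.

v_0 = (-2, -2, -1).
v_1 = A·v_0 = (6, -3, 3).
v_2 = A·v_1 = (0, -9, 0).

v_2 = (0, -9, 0)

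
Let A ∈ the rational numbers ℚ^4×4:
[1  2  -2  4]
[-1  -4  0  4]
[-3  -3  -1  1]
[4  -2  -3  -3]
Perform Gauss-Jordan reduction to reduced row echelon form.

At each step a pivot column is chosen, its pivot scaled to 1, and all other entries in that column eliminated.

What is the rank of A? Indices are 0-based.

rank = 4

pivot(0,0)=1: scale R0 → (1, 2, -2, 4)
  clear (1,0): R1 −= (-1)R0 → (0, -2, -2, 8)
  clear (2,0): R2 −= (-3)R0 → (0, 3, -7, 13)
  clear (3,0): R3 −= (4)R0 → (0, -10, 5, -19)
pivot(1,1)=-2: scale R1 → (0, 1, 1, -4)
  clear (0,1): R0 −= (2)R1 → (1, 0, -4, 12)
  clear (2,1): R2 −= (3)R1 → (0, 0, -10, 25)
  clear (3,1): R3 −= (-10)R1 → (0, 0, 15, -59)
pivot(2,2)=-10: scale R2 → (0, 0, 1, -5/2)
  clear (0,2): R0 −= (-4)R2 → (1, 0, 0, 2)
  clear (1,2): R1 −= (1)R2 → (0, 1, 0, -3/2)
  clear (3,2): R3 −= (15)R2 → (0, 0, 0, -43/2)
pivot(3,3)=-43/2: scale R3 → (0, 0, 0, 1)
  clear (0,3): R0 −= (2)R3 → (1, 0, 0, 0)
  clear (1,3): R1 −= (-3/2)R3 → (0, 1, 0, 0)
  clear (2,3): R2 −= (-5/2)R3 → (0, 0, 1, 0)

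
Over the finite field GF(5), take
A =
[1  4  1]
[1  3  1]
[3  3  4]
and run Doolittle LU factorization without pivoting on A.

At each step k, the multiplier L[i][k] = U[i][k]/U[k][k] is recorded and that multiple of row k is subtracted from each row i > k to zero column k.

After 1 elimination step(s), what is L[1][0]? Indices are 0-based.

L[1][0] = 1

[col 0] pivot 1
  R1 -= 1*R0 → (0, 4, 0)  (L[1][0] := 1)
  R2 -= 3*R0 → (0, 1, 1)  (L[2][0] := 3)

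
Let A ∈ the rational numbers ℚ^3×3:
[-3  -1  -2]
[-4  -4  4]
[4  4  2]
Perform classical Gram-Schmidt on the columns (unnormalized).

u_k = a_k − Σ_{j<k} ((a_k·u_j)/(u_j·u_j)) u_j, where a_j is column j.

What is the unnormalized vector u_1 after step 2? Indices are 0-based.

Step 1: u_0 = a_0 = (-3, -4, 4).
Step 2: u_1 = a_1 − (35/41)·u_0 = (64/41, -24/41, 24/41).

u_1 = (64/41, -24/41, 24/41)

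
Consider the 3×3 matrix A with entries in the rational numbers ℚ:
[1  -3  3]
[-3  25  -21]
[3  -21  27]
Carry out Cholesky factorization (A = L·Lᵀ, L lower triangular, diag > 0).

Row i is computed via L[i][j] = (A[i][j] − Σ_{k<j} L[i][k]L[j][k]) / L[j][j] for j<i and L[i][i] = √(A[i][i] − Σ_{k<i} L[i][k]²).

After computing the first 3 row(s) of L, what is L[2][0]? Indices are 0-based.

Step 1: L[0][0] = √(1) = 1.
  L[1][0] = (-3) / L[0][0] = -3.
Step 2: L[1][1] = √(16) = 4.
  L[2][0] = (3) / L[0][0] = 3.
  L[2][1] = (-12) / L[1][1] = -3.
Step 3: L[2][2] = √(9) = 3.

L[2][0] = 3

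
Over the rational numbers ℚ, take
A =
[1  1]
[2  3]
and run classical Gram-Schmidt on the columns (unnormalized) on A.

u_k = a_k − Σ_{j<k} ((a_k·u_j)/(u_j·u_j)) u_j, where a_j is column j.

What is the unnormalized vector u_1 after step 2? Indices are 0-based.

u_1 = (-2/5, 1/5)

Step 1: u_0 = a_0 = (1, 2).
Step 2: u_1 = a_1 − (7/5)·u_0 = (-2/5, 1/5).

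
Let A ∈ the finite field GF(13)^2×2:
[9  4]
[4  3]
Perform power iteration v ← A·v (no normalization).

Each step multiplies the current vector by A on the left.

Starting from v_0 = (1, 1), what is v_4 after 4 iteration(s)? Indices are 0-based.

v_4 = (6, 10)

v_0 = (1, 1).
v_1 = A·v_0 = (0, 7).
v_2 = A·v_1 = (2, 8).
v_3 = A·v_2 = (11, 6).
v_4 = A·v_3 = (6, 10).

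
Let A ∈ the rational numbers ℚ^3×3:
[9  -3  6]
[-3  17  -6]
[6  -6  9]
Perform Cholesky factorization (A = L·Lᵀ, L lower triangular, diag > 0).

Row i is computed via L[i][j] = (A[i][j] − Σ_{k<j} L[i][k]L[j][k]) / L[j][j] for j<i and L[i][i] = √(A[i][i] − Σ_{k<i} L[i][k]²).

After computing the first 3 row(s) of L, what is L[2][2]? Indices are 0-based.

Step 1: L[0][0] = √(9) = 3.
  L[1][0] = (-3) / L[0][0] = -1.
Step 2: L[1][1] = √(16) = 4.
  L[2][0] = (6) / L[0][0] = 2.
  L[2][1] = (-4) / L[1][1] = -1.
Step 3: L[2][2] = √(4) = 2.

L[2][2] = 2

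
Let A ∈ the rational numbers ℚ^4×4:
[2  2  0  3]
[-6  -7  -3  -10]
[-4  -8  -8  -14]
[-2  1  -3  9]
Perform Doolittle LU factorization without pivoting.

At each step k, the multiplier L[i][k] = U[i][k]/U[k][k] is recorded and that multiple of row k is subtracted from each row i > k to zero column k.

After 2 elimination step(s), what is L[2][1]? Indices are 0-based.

Step 1: pivot at (0,0) is 2.
  row1 ← row1 − (-3)·row0  ⇒  L[1][0]=-3, U row1=(0, -1, -3, -1)
  row2 ← row2 − (-2)·row0  ⇒  L[2][0]=-2, U row2=(0, -4, -8, -8)
  row3 ← row3 − (-1)·row0  ⇒  L[3][0]=-1, U row3=(0, 3, -3, 12)
Step 2: pivot at (1,1) is -1.
  row2 ← row2 − (4)·row1  ⇒  L[2][1]=4, U row2=(0, 0, 4, -4)
  row3 ← row3 − (-3)·row1  ⇒  L[3][1]=-3, U row3=(0, 0, -12, 9)

L[2][1] = 4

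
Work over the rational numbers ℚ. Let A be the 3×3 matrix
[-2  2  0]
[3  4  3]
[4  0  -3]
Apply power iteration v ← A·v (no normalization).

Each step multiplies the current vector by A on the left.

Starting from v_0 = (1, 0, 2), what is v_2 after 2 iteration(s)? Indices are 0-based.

v_2 = (22, 24, -2)

v_0 = (1, 0, 2).
v_1 = A·v_0 = (-2, 9, -2).
v_2 = A·v_1 = (22, 24, -2).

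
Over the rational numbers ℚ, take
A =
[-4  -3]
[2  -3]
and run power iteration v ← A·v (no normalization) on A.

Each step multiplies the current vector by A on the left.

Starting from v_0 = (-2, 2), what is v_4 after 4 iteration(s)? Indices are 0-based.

v_0 = (-2, 2).
v_1 = A·v_0 = (2, -10).
v_2 = A·v_1 = (22, 34).
v_3 = A·v_2 = (-190, -58).
v_4 = A·v_3 = (934, -206).

v_4 = (934, -206)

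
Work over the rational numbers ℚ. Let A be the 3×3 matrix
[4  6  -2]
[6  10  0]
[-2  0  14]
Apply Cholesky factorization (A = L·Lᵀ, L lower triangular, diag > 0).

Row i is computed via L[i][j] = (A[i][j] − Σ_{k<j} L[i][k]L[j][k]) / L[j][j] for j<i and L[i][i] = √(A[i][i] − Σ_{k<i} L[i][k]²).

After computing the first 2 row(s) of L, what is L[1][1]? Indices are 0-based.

Step 1: L[0][0] = √(4) = 2.
  L[1][0] = (6) / L[0][0] = 3.
Step 2: L[1][1] = √(1) = 1.

L[1][1] = 1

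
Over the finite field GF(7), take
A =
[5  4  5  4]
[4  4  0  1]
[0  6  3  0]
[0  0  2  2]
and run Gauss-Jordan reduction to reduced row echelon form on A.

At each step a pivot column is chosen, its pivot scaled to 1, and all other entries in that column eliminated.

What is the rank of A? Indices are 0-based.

rank = 4

[1] R0 /= 5  ⇒  (1, 5, 1, 5)
     R1 -= 4·R0  ⇒  (0, 5, 3, 2)
[2] R1 /= 5  ⇒  (0, 1, 2, 6)
     R0 -= 5·R1  ⇒  (1, 0, 5, 3)
     R2 -= 6·R1  ⇒  (0, 0, 5, 6)
[3] R2 /= 5  ⇒  (0, 0, 1, 4)
     R0 -= 5·R2  ⇒  (1, 0, 0, 4)
     R1 -= 2·R2  ⇒  (0, 1, 0, 5)
     R3 -= 2·R2  ⇒  (0, 0, 0, 1)
[4] R3 /= 1  ⇒  (0, 0, 0, 1)
     R0 -= 4·R3  ⇒  (1, 0, 0, 0)
     R1 -= 5·R3  ⇒  (0, 1, 0, 0)
     R2 -= 4·R3  ⇒  (0, 0, 1, 0)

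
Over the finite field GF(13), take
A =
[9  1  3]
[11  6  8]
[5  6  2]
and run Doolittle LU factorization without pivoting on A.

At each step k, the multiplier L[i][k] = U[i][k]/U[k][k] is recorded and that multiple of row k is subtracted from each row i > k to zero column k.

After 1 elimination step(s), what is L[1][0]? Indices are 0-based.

L[1][0] = 7

[col 0] pivot 9
  R1 -= 7*R0 → (0, 12, 0)  (L[1][0] := 7)
  R2 -= 2*R0 → (0, 4, 9)  (L[2][0] := 2)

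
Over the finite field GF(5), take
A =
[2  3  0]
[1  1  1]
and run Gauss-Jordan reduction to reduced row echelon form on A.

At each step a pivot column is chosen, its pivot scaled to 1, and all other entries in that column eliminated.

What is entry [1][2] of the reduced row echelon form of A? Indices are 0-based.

pivot(0,0)=2: scale R0 → (1, 4, 0)
  clear (1,0): R1 −= (1)R0 → (0, 2, 1)
pivot(1,1)=2: scale R1 → (0, 1, 3)
  clear (0,1): R0 −= (4)R1 → (1, 0, 3)

M[1][2] = 3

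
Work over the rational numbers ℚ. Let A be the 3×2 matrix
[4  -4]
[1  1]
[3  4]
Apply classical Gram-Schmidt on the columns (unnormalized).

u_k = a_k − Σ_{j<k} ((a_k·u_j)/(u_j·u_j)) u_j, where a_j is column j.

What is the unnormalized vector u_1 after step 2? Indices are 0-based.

u_1 = (-46/13, 29/26, 113/26)

Step 1: u_0 = a_0 = (4, 1, 3).
Step 2: u_1 = a_1 − (-3/26)·u_0 = (-46/13, 29/26, 113/26).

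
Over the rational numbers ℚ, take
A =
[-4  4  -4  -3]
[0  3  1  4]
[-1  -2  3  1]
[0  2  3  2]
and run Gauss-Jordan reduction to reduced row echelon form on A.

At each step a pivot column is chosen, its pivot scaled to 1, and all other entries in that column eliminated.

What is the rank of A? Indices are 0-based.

rank = 4

[1] R0 /= -4  ⇒  (1, -1, 1, 3/4)
     R2 -= -1·R0  ⇒  (0, -3, 4, 7/4)
[2] R1 /= 3  ⇒  (0, 1, 1/3, 4/3)
     R0 -= -1·R1  ⇒  (1, 0, 4/3, 25/12)
     R2 -= -3·R1  ⇒  (0, 0, 5, 23/4)
     R3 -= 2·R1  ⇒  (0, 0, 7/3, -2/3)
[3] R2 /= 5  ⇒  (0, 0, 1, 23/20)
     R0 -= 4/3·R2  ⇒  (1, 0, 0, 11/20)
     R1 -= 1/3·R2  ⇒  (0, 1, 0, 19/20)
     R3 -= 7/3·R2  ⇒  (0, 0, 0, -67/20)
[4] R3 /= -67/20  ⇒  (0, 0, 0, 1)
     R0 -= 11/20·R3  ⇒  (1, 0, 0, 0)
     R1 -= 19/20·R3  ⇒  (0, 1, 0, 0)
     R2 -= 23/20·R3  ⇒  (0, 0, 1, 0)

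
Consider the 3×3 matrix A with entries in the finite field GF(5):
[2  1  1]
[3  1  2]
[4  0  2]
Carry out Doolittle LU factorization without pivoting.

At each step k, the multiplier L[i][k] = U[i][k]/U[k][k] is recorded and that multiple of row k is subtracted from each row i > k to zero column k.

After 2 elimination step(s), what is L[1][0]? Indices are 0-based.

L[1][0] = 4

[col 0] pivot 2
  R1 -= 4*R0 → (0, 2, 3)  (L[1][0] := 4)
  R2 -= 2*R0 → (0, 3, 0)  (L[2][0] := 2)
[col 1] pivot 2
  R2 -= 4*R1 → (0, 0, 3)  (L[2][1] := 4)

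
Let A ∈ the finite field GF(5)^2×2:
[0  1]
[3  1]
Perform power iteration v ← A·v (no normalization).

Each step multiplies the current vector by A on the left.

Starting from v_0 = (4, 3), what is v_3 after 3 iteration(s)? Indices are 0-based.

v_0 = (4, 3).
v_1 = A·v_0 = (3, 0).
v_2 = A·v_1 = (0, 4).
v_3 = A·v_2 = (4, 4).

v_3 = (4, 4)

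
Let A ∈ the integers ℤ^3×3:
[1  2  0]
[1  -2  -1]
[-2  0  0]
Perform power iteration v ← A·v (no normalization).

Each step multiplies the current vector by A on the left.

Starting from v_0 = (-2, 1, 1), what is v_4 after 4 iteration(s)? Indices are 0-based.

v_4 = (-42, 26, -4)

v_0 = (-2, 1, 1).
v_1 = A·v_0 = (0, -5, 4).
v_2 = A·v_1 = (-10, 6, 0).
v_3 = A·v_2 = (2, -22, 20).
v_4 = A·v_3 = (-42, 26, -4).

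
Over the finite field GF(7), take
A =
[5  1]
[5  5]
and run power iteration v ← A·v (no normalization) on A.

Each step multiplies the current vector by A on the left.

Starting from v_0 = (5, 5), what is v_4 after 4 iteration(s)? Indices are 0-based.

v_0 = (5, 5).
v_1 = A·v_0 = (2, 1).
v_2 = A·v_1 = (4, 1).
v_3 = A·v_2 = (0, 4).
v_4 = A·v_3 = (4, 6).

v_4 = (4, 6)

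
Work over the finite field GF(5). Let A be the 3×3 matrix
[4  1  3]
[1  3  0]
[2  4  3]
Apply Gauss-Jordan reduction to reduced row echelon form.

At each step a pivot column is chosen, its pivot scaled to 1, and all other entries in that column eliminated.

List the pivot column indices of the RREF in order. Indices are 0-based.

pivot(0,0)=4: scale R0 → (1, 4, 2)
  clear (1,0): R1 −= (1)R0 → (0, 4, 3)
  clear (2,0): R2 −= (2)R0 → (0, 1, 4)
pivot(1,1)=4: scale R1 → (0, 1, 2)
  clear (0,1): R0 −= (4)R1 → (1, 0, 4)
  clear (2,1): R2 −= (1)R1 → (0, 0, 2)
pivot(2,2)=2: scale R2 → (0, 0, 1)
  clear (0,2): R0 −= (4)R2 → (1, 0, 0)
  clear (1,2): R1 −= (2)R2 → (0, 1, 0)

pivot columns: 0, 1, 2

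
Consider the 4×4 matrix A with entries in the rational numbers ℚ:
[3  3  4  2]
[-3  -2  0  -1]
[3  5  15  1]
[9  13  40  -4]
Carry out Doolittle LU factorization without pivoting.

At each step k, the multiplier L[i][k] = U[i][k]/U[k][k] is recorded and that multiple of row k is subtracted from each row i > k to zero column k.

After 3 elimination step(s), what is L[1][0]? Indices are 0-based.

[col 0] pivot 3
  R1 -= -1*R0 → (0, 1, 4, 1)  (L[1][0] := -1)
  R2 -= 1*R0 → (0, 2, 11, -1)  (L[2][0] := 1)
  R3 -= 3*R0 → (0, 4, 28, -10)  (L[3][0] := 3)
[col 1] pivot 1
  R2 -= 2*R1 → (0, 0, 3, -3)  (L[2][1] := 2)
  R3 -= 4*R1 → (0, 0, 12, -14)  (L[3][1] := 4)
[col 2] pivot 3
  R3 -= 4*R2 → (0, 0, 0, -2)  (L[3][2] := 4)

L[1][0] = -1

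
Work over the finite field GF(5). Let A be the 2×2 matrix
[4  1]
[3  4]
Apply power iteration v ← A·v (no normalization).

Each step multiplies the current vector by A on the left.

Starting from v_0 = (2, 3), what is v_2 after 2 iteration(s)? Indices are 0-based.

v_2 = (2, 0)

v_0 = (2, 3).
v_1 = A·v_0 = (1, 3).
v_2 = A·v_1 = (2, 0).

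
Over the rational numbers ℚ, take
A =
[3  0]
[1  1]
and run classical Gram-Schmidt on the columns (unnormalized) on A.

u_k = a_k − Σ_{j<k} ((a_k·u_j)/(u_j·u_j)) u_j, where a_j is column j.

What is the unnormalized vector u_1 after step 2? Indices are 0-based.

Step 1: u_0 = a_0 = (3, 1).
Step 2: u_1 = a_1 − (1/10)·u_0 = (-3/10, 9/10).

u_1 = (-3/10, 9/10)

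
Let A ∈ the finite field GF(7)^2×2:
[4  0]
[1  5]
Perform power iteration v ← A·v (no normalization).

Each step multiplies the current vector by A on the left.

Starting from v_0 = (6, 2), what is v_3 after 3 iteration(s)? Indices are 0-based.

v_3 = (6, 0)

v_0 = (6, 2).
v_1 = A·v_0 = (3, 2).
v_2 = A·v_1 = (5, 6).
v_3 = A·v_2 = (6, 0).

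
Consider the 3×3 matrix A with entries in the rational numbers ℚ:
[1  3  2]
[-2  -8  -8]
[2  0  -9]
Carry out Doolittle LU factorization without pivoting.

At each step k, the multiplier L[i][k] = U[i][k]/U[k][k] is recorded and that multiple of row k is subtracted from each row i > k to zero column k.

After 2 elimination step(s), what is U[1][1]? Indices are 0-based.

[col 0] pivot 1
  R1 -= -2*R0 → (0, -2, -4)  (L[1][0] := -2)
  R2 -= 2*R0 → (0, -6, -13)  (L[2][0] := 2)
[col 1] pivot -2
  R2 -= 3*R1 → (0, 0, -1)  (L[2][1] := 3)

U[1][1] = -2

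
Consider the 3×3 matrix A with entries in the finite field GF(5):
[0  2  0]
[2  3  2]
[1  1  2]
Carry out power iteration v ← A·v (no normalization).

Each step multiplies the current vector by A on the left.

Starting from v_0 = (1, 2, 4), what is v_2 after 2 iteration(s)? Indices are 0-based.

v_0 = (1, 2, 4).
v_1 = A·v_0 = (4, 1, 1).
v_2 = A·v_1 = (2, 3, 2).

v_2 = (2, 3, 2)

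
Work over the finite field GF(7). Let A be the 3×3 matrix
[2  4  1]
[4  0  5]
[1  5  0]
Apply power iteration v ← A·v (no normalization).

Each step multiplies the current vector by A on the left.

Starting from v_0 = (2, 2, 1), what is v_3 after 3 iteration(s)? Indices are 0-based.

v_3 = (6, 1, 6)

v_0 = (2, 2, 1).
v_1 = A·v_0 = (6, 6, 5).
v_2 = A·v_1 = (6, 0, 1).
v_3 = A·v_2 = (6, 1, 6).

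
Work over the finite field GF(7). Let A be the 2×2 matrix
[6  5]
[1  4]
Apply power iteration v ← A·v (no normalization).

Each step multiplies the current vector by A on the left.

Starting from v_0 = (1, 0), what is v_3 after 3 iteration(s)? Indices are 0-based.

v_0 = (1, 0).
v_1 = A·v_0 = (6, 1).
v_2 = A·v_1 = (6, 3).
v_3 = A·v_2 = (2, 4).

v_3 = (2, 4)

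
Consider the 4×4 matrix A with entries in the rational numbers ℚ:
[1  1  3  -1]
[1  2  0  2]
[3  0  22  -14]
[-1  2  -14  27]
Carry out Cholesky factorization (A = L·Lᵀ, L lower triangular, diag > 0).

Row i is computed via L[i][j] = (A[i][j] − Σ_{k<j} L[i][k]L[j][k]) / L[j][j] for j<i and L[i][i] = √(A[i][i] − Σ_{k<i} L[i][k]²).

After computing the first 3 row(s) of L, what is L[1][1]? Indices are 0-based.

L[1][1] = 1

Step 1: L[0][0] = √(1) = 1.
  L[1][0] = (1) / L[0][0] = 1.
Step 2: L[1][1] = √(1) = 1.
  L[2][0] = (3) / L[0][0] = 3.
  L[2][1] = (-3) / L[1][1] = -3.
Step 3: L[2][2] = √(4) = 2.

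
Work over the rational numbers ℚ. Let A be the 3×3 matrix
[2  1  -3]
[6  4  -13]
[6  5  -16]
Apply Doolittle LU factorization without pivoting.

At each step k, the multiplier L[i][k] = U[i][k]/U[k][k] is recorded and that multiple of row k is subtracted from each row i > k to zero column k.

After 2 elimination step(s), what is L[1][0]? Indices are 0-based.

L[1][0] = 3

Step 1: pivot at (0,0) is 2.
  row1 ← row1 − (3)·row0  ⇒  L[1][0]=3, U row1=(0, 1, -4)
  row2 ← row2 − (3)·row0  ⇒  L[2][0]=3, U row2=(0, 2, -7)
Step 2: pivot at (1,1) is 1.
  row2 ← row2 − (2)·row1  ⇒  L[2][1]=2, U row2=(0, 0, 1)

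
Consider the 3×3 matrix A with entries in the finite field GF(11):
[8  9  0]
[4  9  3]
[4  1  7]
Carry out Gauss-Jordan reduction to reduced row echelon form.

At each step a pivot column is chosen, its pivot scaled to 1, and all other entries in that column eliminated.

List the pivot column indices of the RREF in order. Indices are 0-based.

step 1: normalize row 0 (÷8) = (1, 8, 0)
  row 1: subtract 4×row0 = (0, 10, 3)
  row 2: subtract 4×row0 = (0, 2, 7)
step 2: normalize row 1 (÷10) = (0, 1, 8)
  row 0: subtract 8×row1 = (1, 0, 2)
  row 2: subtract 2×row1 = (0, 0, 2)
step 3: normalize row 2 (÷2) = (0, 0, 1)
  row 0: subtract 2×row2 = (1, 0, 0)
  row 1: subtract 8×row2 = (0, 1, 0)

pivot columns: 0, 1, 2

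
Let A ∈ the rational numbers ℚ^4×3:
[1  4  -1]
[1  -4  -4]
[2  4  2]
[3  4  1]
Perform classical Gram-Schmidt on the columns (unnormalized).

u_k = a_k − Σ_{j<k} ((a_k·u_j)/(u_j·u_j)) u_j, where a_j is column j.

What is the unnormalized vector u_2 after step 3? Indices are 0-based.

u_2 = (-93/35, -38/35, 34/35, 3/5)

Step 1: u_0 = a_0 = (1, 1, 2, 3).
Step 2: u_1 = a_1 − (4/3)·u_0 = (8/3, -16/3, 4/3, 0).
Step 3: u_2 = a_2 − (2/15)·u_0 − (4/7)·u_1 = (-93/35, -38/35, 34/35, 3/5).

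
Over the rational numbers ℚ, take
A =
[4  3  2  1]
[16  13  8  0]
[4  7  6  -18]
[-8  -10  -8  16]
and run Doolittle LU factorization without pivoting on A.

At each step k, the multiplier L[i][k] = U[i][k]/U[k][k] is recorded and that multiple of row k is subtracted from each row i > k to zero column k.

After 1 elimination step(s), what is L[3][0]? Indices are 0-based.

Step 1: pivot at (0,0) is 4.
  row1 ← row1 − (4)·row0  ⇒  L[1][0]=4, U row1=(0, 1, 0, -4)
  row2 ← row2 − (1)·row0  ⇒  L[2][0]=1, U row2=(0, 4, 4, -19)
  row3 ← row3 − (-2)·row0  ⇒  L[3][0]=-2, U row3=(0, -4, -4, 18)

L[3][0] = -2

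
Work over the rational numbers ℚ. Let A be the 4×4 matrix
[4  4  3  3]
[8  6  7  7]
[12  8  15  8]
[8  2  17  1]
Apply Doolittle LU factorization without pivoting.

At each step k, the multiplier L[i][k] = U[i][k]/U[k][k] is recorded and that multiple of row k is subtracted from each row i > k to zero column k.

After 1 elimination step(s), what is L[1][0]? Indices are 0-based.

k=0: U[0][0]=4
  eliminate (1,0): mult=2, new row 1: (0, -2, 1, 1); set L[1][0]=2
  eliminate (2,0): mult=3, new row 2: (0, -4, 6, -1); set L[2][0]=3
  eliminate (3,0): mult=2, new row 3: (0, -6, 11, -5); set L[3][0]=2

L[1][0] = 2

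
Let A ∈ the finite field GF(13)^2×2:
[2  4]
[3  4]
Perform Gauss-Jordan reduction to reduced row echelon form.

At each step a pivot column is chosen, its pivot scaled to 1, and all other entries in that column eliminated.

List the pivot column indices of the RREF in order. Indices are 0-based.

pivot columns: 0, 1

step 1: normalize row 0 (÷2) = (1, 2)
  row 1: subtract 3×row0 = (0, 11)
step 2: normalize row 1 (÷11) = (0, 1)
  row 0: subtract 2×row1 = (1, 0)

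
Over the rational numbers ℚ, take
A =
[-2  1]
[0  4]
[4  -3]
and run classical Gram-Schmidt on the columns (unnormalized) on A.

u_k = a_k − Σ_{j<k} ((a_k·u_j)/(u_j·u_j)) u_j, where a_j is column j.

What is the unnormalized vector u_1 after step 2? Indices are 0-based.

Step 1: u_0 = a_0 = (-2, 0, 4).
Step 2: u_1 = a_1 − (-7/10)·u_0 = (-2/5, 4, -1/5).

u_1 = (-2/5, 4, -1/5)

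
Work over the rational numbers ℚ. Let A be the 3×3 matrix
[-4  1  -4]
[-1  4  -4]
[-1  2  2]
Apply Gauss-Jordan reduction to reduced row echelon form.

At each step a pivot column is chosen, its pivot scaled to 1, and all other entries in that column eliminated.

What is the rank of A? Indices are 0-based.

rank = 3

step 1: normalize row 0 (÷-4) = (1, -1/4, 1)
  row 1: subtract -1×row0 = (0, 15/4, -3)
  row 2: subtract -1×row0 = (0, 7/4, 3)
step 2: normalize row 1 (÷15/4) = (0, 1, -4/5)
  row 0: subtract -1/4×row1 = (1, 0, 4/5)
  row 2: subtract 7/4×row1 = (0, 0, 22/5)
step 3: normalize row 2 (÷22/5) = (0, 0, 1)
  row 0: subtract 4/5×row2 = (1, 0, 0)
  row 1: subtract -4/5×row2 = (0, 1, 0)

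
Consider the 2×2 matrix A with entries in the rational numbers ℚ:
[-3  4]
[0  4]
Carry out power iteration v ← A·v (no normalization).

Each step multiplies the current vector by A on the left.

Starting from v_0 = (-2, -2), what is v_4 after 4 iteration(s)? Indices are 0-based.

v_4 = (-362, -512)

v_0 = (-2, -2).
v_1 = A·v_0 = (-2, -8).
v_2 = A·v_1 = (-26, -32).
v_3 = A·v_2 = (-50, -128).
v_4 = A·v_3 = (-362, -512).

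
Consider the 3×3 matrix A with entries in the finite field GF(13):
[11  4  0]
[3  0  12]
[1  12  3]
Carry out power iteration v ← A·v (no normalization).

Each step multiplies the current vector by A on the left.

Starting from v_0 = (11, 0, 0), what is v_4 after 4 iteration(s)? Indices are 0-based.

v_0 = (11, 0, 0).
v_1 = A·v_0 = (4, 7, 11).
v_2 = A·v_1 = (7, 1, 4).
v_3 = A·v_2 = (3, 4, 5).
v_4 = A·v_3 = (10, 4, 1).

v_4 = (10, 4, 1)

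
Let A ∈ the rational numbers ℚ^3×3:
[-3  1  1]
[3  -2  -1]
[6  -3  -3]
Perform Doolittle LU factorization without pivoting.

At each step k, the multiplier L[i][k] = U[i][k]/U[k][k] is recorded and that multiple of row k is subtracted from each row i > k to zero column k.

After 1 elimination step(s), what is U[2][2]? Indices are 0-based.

[col 0] pivot -3
  R1 -= -1*R0 → (0, -1, 0)  (L[1][0] := -1)
  R2 -= -2*R0 → (0, -1, -1)  (L[2][0] := -2)

U[2][2] = -1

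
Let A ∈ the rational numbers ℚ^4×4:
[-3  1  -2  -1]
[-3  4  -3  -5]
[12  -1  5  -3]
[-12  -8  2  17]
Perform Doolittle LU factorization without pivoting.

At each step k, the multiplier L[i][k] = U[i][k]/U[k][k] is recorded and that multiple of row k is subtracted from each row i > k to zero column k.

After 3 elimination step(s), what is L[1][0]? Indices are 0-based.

L[1][0] = 1

k=0: U[0][0]=-3
  eliminate (1,0): mult=1, new row 1: (0, 3, -1, -4); set L[1][0]=1
  eliminate (2,0): mult=-4, new row 2: (0, 3, -3, -7); set L[2][0]=-4
  eliminate (3,0): mult=4, new row 3: (0, -12, 10, 21); set L[3][0]=4
k=1: U[1][1]=3
  eliminate (2,1): mult=1, new row 2: (0, 0, -2, -3); set L[2][1]=1
  eliminate (3,1): mult=-4, new row 3: (0, 0, 6, 5); set L[3][1]=-4
k=2: U[2][2]=-2
  eliminate (3,2): mult=-3, new row 3: (0, 0, 0, -4); set L[3][2]=-3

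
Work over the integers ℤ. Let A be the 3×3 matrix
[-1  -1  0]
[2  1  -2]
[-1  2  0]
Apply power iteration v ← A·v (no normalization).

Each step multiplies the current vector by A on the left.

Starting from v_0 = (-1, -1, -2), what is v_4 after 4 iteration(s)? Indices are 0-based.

v_4 = (3, -41, 6)

v_0 = (-1, -1, -2).
v_1 = A·v_0 = (2, 1, -1).
v_2 = A·v_1 = (-3, 7, 0).
v_3 = A·v_2 = (-4, 1, 17).
v_4 = A·v_3 = (3, -41, 6).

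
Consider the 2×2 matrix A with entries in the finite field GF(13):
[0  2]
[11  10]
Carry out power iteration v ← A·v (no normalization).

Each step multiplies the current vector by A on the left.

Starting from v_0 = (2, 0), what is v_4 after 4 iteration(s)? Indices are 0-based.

v_0 = (2, 0).
v_1 = A·v_0 = (0, 9).
v_2 = A·v_1 = (5, 12).
v_3 = A·v_2 = (11, 6).
v_4 = A·v_3 = (12, 12).

v_4 = (12, 12)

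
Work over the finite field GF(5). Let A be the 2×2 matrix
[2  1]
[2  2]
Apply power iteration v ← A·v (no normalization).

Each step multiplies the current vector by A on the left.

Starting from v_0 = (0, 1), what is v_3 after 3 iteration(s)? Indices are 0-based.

v_0 = (0, 1).
v_1 = A·v_0 = (1, 2).
v_2 = A·v_1 = (4, 1).
v_3 = A·v_2 = (4, 0).

v_3 = (4, 0)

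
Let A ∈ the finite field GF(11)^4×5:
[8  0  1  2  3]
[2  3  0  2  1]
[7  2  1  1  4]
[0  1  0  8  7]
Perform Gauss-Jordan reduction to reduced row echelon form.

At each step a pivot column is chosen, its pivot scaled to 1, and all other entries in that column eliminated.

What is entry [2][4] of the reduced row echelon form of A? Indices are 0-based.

[1] R0 /= 8  ⇒  (1, 0, 7, 3, 10)
     R1 -= 2·R0  ⇒  (0, 3, 8, 7, 3)
     R2 -= 7·R0  ⇒  (0, 2, 7, 2, 0)
[2] R1 /= 3  ⇒  (0, 1, 10, 6, 1)
     R2 -= 2·R1  ⇒  (0, 0, 9, 1, 9)
     R3 -= 1·R1  ⇒  (0, 0, 1, 2, 6)
[3] R2 /= 9  ⇒  (0, 0, 1, 5, 1)
     R0 -= 7·R2  ⇒  (1, 0, 0, 1, 3)
     R1 -= 10·R2  ⇒  (0, 1, 0, 0, 2)
     R3 -= 1·R2  ⇒  (0, 0, 0, 8, 5)
[4] R3 /= 8  ⇒  (0, 0, 0, 1, 2)
     R0 -= 1·R3  ⇒  (1, 0, 0, 0, 1)
     R2 -= 5·R3  ⇒  (0, 0, 1, 0, 2)

M[2][4] = 2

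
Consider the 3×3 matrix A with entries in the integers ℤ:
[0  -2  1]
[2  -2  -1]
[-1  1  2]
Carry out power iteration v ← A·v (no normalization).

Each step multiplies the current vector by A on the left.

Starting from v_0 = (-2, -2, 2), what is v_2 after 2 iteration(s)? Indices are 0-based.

v_0 = (-2, -2, 2).
v_1 = A·v_0 = (6, -2, 4).
v_2 = A·v_1 = (8, 12, 0).

v_2 = (8, 12, 0)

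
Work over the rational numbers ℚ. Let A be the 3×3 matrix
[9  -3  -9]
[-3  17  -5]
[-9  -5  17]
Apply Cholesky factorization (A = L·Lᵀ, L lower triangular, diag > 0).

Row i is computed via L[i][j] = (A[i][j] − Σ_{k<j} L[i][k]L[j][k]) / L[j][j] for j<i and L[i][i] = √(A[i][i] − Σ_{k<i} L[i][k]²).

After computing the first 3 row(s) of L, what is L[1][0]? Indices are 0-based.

Step 1: L[0][0] = √(9) = 3.
  L[1][0] = (-3) / L[0][0] = -1.
Step 2: L[1][1] = √(16) = 4.
  L[2][0] = (-9) / L[0][0] = -3.
  L[2][1] = (-8) / L[1][1] = -2.
Step 3: L[2][2] = √(4) = 2.

L[1][0] = -1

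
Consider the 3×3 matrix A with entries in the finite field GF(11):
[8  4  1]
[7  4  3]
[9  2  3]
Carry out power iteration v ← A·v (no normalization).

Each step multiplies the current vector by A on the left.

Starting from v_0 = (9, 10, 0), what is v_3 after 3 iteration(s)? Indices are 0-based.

v_0 = (9, 10, 0).
v_1 = A·v_0 = (2, 4, 2).
v_2 = A·v_1 = (1, 3, 10).
v_3 = A·v_2 = (8, 5, 1).

v_3 = (8, 5, 1)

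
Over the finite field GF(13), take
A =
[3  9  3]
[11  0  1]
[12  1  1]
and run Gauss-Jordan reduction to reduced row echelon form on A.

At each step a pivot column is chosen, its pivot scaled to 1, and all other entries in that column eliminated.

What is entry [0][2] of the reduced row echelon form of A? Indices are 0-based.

M[0][2] = 6

pivot(0,0)=3: scale R0 → (1, 3, 1)
  clear (1,0): R1 −= (11)R0 → (0, 6, 3)
  clear (2,0): R2 −= (12)R0 → (0, 4, 2)
pivot(1,1)=6: scale R1 → (0, 1, 7)
  clear (0,1): R0 −= (3)R1 → (1, 0, 6)
  clear (2,1): R2 −= (4)R1 → (0, 0, 0)
col 2: no nonzero at/below row 2; advance.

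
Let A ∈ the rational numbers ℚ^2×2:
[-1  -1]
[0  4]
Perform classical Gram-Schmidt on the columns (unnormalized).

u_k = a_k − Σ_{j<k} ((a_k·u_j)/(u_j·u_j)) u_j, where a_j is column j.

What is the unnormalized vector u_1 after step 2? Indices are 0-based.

Step 1: u_0 = a_0 = (-1, 0).
Step 2: u_1 = a_1 − (1)·u_0 = (0, 4).

u_1 = (0, 4)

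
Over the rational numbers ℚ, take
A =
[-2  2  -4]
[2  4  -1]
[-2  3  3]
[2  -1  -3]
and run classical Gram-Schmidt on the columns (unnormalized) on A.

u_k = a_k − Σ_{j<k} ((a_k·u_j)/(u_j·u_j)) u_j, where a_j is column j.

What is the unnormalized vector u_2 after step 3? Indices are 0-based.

Step 1: u_0 = a_0 = (-2, 2, -2, 2).
Step 2: u_1 = a_1 − (-1/4)·u_0 = (3/2, 9/2, 5/2, -1/2).
Step 3: u_2 = a_2 − (-3/8)·u_0 − (-3/58)·u_1 = (-271/58, -1/58, 69/29, -66/29).

u_2 = (-271/58, -1/58, 69/29, -66/29)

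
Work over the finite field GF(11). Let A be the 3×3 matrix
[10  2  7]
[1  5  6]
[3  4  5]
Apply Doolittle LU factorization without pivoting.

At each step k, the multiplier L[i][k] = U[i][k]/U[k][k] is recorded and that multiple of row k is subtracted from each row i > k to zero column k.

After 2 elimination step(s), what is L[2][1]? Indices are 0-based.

L[2][1] = 3

[col 0] pivot 10
  R1 -= 10*R0 → (0, 7, 2)  (L[1][0] := 10)
  R2 -= 8*R0 → (0, 10, 4)  (L[2][0] := 8)
[col 1] pivot 7
  R2 -= 3*R1 → (0, 0, 9)  (L[2][1] := 3)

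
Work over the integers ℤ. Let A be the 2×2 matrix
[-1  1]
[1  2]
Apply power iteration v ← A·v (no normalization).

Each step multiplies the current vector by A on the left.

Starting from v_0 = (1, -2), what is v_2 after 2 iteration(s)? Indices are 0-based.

v_2 = (0, -9)

v_0 = (1, -2).
v_1 = A·v_0 = (-3, -3).
v_2 = A·v_1 = (0, -9).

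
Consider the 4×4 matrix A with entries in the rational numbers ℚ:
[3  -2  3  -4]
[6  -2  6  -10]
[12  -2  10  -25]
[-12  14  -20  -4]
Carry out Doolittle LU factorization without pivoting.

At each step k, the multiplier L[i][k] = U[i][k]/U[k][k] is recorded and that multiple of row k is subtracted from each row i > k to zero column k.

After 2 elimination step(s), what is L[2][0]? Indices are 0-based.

L[2][0] = 4

[col 0] pivot 3
  R1 -= 2*R0 → (0, 2, 0, -2)  (L[1][0] := 2)
  R2 -= 4*R0 → (0, 6, -2, -9)  (L[2][0] := 4)
  R3 -= -4*R0 → (0, 6, -8, -20)  (L[3][0] := -4)
[col 1] pivot 2
  R2 -= 3*R1 → (0, 0, -2, -3)  (L[2][1] := 3)
  R3 -= 3*R1 → (0, 0, -8, -14)  (L[3][1] := 3)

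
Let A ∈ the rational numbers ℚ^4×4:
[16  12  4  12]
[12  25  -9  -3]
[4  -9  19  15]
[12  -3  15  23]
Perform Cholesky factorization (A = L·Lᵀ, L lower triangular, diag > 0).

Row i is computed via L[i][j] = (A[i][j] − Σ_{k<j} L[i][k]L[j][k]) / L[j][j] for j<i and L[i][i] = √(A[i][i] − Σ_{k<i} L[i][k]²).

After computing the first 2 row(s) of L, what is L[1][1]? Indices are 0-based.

L[1][1] = 4

Step 1: L[0][0] = √(16) = 4.
  L[1][0] = (12) / L[0][0] = 3.
Step 2: L[1][1] = √(16) = 4.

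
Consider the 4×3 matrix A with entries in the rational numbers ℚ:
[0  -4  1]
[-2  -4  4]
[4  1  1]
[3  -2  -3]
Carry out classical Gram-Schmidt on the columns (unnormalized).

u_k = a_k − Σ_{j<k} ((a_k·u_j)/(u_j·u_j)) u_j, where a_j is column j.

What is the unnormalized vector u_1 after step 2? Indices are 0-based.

Step 1: u_0 = a_0 = (0, -2, 4, 3).
Step 2: u_1 = a_1 − (6/29)·u_0 = (-4, -104/29, 5/29, -76/29).

u_1 = (-4, -104/29, 5/29, -76/29)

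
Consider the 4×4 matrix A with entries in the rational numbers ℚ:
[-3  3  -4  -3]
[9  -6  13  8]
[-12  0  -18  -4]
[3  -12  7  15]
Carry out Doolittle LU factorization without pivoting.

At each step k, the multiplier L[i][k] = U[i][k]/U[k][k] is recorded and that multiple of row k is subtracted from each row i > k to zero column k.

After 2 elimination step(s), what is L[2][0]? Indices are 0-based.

L[2][0] = 4

k=0: U[0][0]=-3
  eliminate (1,0): mult=-3, new row 1: (0, 3, 1, -1); set L[1][0]=-3
  eliminate (2,0): mult=4, new row 2: (0, -12, -2, 8); set L[2][0]=4
  eliminate (3,0): mult=-1, new row 3: (0, -9, 3, 12); set L[3][0]=-1
k=1: U[1][1]=3
  eliminate (2,1): mult=-4, new row 2: (0, 0, 2, 4); set L[2][1]=-4
  eliminate (3,1): mult=-3, new row 3: (0, 0, 6, 9); set L[3][1]=-3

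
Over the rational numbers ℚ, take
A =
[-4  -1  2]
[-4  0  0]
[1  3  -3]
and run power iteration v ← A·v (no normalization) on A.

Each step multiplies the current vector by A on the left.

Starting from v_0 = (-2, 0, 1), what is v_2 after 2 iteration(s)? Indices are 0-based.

v_0 = (-2, 0, 1).
v_1 = A·v_0 = (10, 8, -5).
v_2 = A·v_1 = (-58, -40, 49).

v_2 = (-58, -40, 49)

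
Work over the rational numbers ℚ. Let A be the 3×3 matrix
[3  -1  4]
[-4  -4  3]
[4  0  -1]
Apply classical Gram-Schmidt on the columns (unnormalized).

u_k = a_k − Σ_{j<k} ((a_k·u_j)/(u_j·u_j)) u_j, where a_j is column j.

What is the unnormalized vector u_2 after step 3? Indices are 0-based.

Step 1: u_0 = a_0 = (3, -4, 4).
Step 2: u_1 = a_1 − (13/41)·u_0 = (-80/41, -112/41, -52/41).
Step 3: u_2 = a_2 − (-4/41)·u_0 − (-151/132)·u_1 = (68/33, -17/33, -68/33).

u_2 = (68/33, -17/33, -68/33)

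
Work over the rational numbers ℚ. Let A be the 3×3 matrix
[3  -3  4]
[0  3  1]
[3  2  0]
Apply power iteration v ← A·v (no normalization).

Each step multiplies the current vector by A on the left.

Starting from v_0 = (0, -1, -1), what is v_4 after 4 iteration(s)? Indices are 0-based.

v_4 = (62, -184, -103)

v_0 = (0, -1, -1).
v_1 = A·v_0 = (-1, -4, -2).
v_2 = A·v_1 = (1, -14, -11).
v_3 = A·v_2 = (1, -53, -25).
v_4 = A·v_3 = (62, -184, -103).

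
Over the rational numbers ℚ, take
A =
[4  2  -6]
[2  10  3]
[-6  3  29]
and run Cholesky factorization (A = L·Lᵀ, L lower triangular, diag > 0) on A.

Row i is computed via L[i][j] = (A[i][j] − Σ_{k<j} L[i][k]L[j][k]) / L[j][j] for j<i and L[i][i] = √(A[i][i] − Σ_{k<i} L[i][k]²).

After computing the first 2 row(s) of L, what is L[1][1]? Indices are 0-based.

L[1][1] = 3

Step 1: L[0][0] = √(4) = 2.
  L[1][0] = (2) / L[0][0] = 1.
Step 2: L[1][1] = √(9) = 3.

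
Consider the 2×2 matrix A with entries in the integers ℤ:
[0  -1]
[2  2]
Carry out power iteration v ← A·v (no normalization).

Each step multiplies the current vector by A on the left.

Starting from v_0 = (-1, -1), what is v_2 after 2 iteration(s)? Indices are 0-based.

v_0 = (-1, -1).
v_1 = A·v_0 = (1, -4).
v_2 = A·v_1 = (4, -6).

v_2 = (4, -6)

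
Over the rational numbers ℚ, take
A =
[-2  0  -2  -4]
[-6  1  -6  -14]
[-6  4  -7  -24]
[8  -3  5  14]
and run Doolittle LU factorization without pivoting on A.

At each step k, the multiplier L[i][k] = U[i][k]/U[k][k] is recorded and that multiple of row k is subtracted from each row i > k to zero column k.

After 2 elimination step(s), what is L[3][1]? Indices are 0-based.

L[3][1] = -3

[col 0] pivot -2
  R1 -= 3*R0 → (0, 1, 0, -2)  (L[1][0] := 3)
  R2 -= 3*R0 → (0, 4, -1, -12)  (L[2][0] := 3)
  R3 -= -4*R0 → (0, -3, -3, -2)  (L[3][0] := -4)
[col 1] pivot 1
  R2 -= 4*R1 → (0, 0, -1, -4)  (L[2][1] := 4)
  R3 -= -3*R1 → (0, 0, -3, -8)  (L[3][1] := -3)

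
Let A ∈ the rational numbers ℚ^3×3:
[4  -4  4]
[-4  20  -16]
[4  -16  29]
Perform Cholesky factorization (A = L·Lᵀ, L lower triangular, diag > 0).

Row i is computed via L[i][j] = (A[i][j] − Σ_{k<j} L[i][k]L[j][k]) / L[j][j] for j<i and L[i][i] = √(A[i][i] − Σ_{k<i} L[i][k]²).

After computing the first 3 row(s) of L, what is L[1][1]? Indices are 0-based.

Step 1: L[0][0] = √(4) = 2.
  L[1][0] = (-4) / L[0][0] = -2.
Step 2: L[1][1] = √(16) = 4.
  L[2][0] = (4) / L[0][0] = 2.
  L[2][1] = (-12) / L[1][1] = -3.
Step 3: L[2][2] = √(16) = 4.

L[1][1] = 4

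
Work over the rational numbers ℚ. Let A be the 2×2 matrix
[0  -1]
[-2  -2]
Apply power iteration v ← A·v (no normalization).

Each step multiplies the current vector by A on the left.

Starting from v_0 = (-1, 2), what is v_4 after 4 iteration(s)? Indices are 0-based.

v_0 = (-1, 2).
v_1 = A·v_0 = (-2, -2).
v_2 = A·v_1 = (2, 8).
v_3 = A·v_2 = (-8, -20).
v_4 = A·v_3 = (20, 56).

v_4 = (20, 56)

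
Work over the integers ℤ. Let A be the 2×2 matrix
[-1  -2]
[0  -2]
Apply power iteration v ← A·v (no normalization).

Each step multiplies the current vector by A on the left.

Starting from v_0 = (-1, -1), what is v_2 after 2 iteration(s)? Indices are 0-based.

v_0 = (-1, -1).
v_1 = A·v_0 = (3, 2).
v_2 = A·v_1 = (-7, -4).

v_2 = (-7, -4)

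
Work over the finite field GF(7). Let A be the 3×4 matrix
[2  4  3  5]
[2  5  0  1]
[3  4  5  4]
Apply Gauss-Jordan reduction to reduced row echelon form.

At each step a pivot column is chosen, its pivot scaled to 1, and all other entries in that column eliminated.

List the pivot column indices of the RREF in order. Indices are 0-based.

[1] R0 /= 2  ⇒  (1, 2, 5, 6)
     R1 -= 2·R0  ⇒  (0, 1, 4, 3)
     R2 -= 3·R0  ⇒  (0, 5, 4, 0)
[2] R1 /= 1  ⇒  (0, 1, 4, 3)
     R0 -= 2·R1  ⇒  (1, 0, 4, 0)
     R2 -= 5·R1  ⇒  (0, 0, 5, 6)
[3] R2 /= 5  ⇒  (0, 0, 1, 4)
     R0 -= 4·R2  ⇒  (1, 0, 0, 5)
     R1 -= 4·R2  ⇒  (0, 1, 0, 1)

pivot columns: 0, 1, 2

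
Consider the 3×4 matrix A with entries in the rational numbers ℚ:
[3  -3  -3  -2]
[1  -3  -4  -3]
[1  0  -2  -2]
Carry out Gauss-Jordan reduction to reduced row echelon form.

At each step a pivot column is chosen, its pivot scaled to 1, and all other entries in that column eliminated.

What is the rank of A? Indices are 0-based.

pivot(0,0)=3: scale R0 → (1, -1, -1, -2/3)
  clear (1,0): R1 −= (1)R0 → (0, -2, -3, -7/3)
  clear (2,0): R2 −= (1)R0 → (0, 1, -1, -4/3)
pivot(1,1)=-2: scale R1 → (0, 1, 3/2, 7/6)
  clear (0,1): R0 −= (-1)R1 → (1, 0, 1/2, 1/2)
  clear (2,1): R2 −= (1)R1 → (0, 0, -5/2, -5/2)
pivot(2,2)=-5/2: scale R2 → (0, 0, 1, 1)
  clear (0,2): R0 −= (1/2)R2 → (1, 0, 0, 0)
  clear (1,2): R1 −= (3/2)R2 → (0, 1, 0, -1/3)

rank = 3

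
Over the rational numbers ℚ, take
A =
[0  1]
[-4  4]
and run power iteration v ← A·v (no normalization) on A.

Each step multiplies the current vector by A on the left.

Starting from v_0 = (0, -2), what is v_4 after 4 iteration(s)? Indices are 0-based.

v_4 = (-64, -160)

v_0 = (0, -2).
v_1 = A·v_0 = (-2, -8).
v_2 = A·v_1 = (-8, -24).
v_3 = A·v_2 = (-24, -64).
v_4 = A·v_3 = (-64, -160).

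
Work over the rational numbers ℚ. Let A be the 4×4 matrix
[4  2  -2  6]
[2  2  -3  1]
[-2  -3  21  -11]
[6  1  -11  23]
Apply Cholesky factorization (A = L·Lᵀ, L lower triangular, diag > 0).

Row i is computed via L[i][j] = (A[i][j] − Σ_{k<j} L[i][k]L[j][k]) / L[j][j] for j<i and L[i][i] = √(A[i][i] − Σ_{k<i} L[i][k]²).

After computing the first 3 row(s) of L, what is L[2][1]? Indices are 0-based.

L[2][1] = -2

Step 1: L[0][0] = √(4) = 2.
  L[1][0] = (2) / L[0][0] = 1.
Step 2: L[1][1] = √(1) = 1.
  L[2][0] = (-2) / L[0][0] = -1.
  L[2][1] = (-2) / L[1][1] = -2.
Step 3: L[2][2] = √(16) = 4.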